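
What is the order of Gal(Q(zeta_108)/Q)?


|Gal(Q(zeta_108)/Q)| = phi(108)
= 36

36


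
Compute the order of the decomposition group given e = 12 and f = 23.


|D_P| = e * f
= 12 * 23
= 276

276


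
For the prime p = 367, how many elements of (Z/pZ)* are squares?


For prime p, the number of non-zero quadratic residues is (p-1)/2.
= (367-1)/2
= 183

183


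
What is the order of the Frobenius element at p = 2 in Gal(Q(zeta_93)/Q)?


The Frobenius at p in Gal(Q(zeta_n)/Q) = (Z/nZ)* is the class of p, so its order is ord_93(2), the smallest k >= 1 with 2^k = 1 mod 93.
n = 93 = 3 * 31, phi(93) = 60; the order divides phi(n).
Divisors of 60: 1, 2, 3, 4, 5, 6, 10, 12, 15, 20, 30, 60
Repeated squaring mod 93: 2^1 = 2, 2^2 = 4, 2^4 = 16, 2^8 = 70, 2^16 = 64, 2^32 = 4
Test divisors in increasing order:
  k=1: 2^1 = 2 mod 93
  k=2: 2^2 = 4 mod 93
  k=3: 2^3 = 4 * 2 = 8 mod 93
  k=4: 2^4 = 16 mod 93
  k=5: 2^5 = 16 * 2 = 32 mod 93
  k=6: 2^6 = 16 * 4 = 64 mod 93
  k=10: 2^10 = 70 * 4 = 1 mod 93  <- first divisor giving 1
Order = 10

10


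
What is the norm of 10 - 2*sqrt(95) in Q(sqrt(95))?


N(a + b*sqrt(d)) = a^2 - d*b^2
= (10)^2 - (95)*(-2)^2
= 100 - 380
= -280

-280


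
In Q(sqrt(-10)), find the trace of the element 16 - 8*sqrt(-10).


Tr(a + b*sqrt(d)) = (a + b*sqrt(d)) + (a - b*sqrt(d)) = 2a
= 2 * (16)
= 32

32


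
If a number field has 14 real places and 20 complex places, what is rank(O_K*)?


By Dirichlet's unit theorem:
rank = r1 + r2 - 1
= 14 + 20 - 1
= 33

33


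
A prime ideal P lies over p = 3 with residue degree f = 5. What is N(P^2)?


N(P^a) = p^(a*f)
= 3^(2*5)
= 3^10
= 59049

59049


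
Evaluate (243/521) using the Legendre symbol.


p = 521 is prime, so compute (243/521) with the reciprocity algorithm (Jacobi-symbol steps: pull out 2s via (2/n), flip via reciprocity, reduce):
  reciprocity: (243/521) -> +(521/243)
  reduce: (35/243)
  reciprocity: (35/243) -> -(243/35)
  reduce: (33/35)
  reciprocity: (33/35) -> +(35/33)
  reduce: (2/33)
  pull out 2: (2/33) = +1  (since 33 mod 8 = 1)
  (1/33) = 1
Product of signs = -1
(243/521) = -1

-1


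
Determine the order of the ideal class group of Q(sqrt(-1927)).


K = Q(sqrt(-1927)). d mod 4 = 1, so D = disc(K) = d = -1927
h(K) equals the number of primitive reduced positive-definite forms (a, b, c) = a*x^2 + b*x*y + c*y^2 with b^2 - 4ac = D,
where reduced means |b| <= a <= c, with b >= 0 whenever |b| = a or a = c, and primitive means gcd(a, b, c) = 1.
Reduced forces 3a^2 <= |D| = 1927, so 1 <= a <= 25; b must have the parity of D, and c = (b^2 - D)/(4a) must be an integer >= a.
Enumerate a = 1..25, b in [-a, a]:
  a=1: (1, 1, 482)  [1]
  a=2: (2, -1, 241), (2, 1, 241)  [2]
  a=3: none
  a=4: (4, -3, 121), (4, 3, 121)  [2]
  a=5..7: none
  a=8: (8, -5, 61), (8, 5, 61)  [2]
  a=9..10: none
  a=11: (11, -3, 44), (11, 3, 44)  [2]
  a=12: none
  a=13: (13, -7, 38), (13, 7, 38)  [2]
  a=14..15: none
  a=16: (16, -11, 32), (16, 11, 32)  [2]
  a=17..18: none
  a=19: (19, -7, 26), (19, 7, 26)  [2]
  a=20..21: none
  a=22: (22, -19, 26), (22, 3, 22), (22, 19, 26)  [3]
  a=23..25: none
Total reduced forms: 1 + 2 + 2 + 2 + 2 + 2 + 2 + 2 + 3 = 18
h = 18

18


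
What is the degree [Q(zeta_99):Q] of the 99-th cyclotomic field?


The degree equals Euler's totient phi(99).
99 = 3^2 * 11
phi(99) = 60

60


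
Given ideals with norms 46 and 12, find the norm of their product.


N(IJ) = N(I) * N(J)
= 46 * 12
= 552

552


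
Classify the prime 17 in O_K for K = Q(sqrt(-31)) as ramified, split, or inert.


K = Q(sqrt(-31)). Since d mod 4 = 1, disc(K) = -31.
Check p | disc: -31 mod 17 = 3.
p does not divide disc. Compute Legendre symbol (d/p):
3^((17-1)/2) mod 17 = -1
(d/p) = -1, so p is inert: (p) stays prime with e=1, f=2, g=1.
Therefore p is inert.

inert


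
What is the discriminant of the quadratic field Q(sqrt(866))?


For K = Q(sqrt(d)) with d squarefree: disc(K) = d if d = 1 mod 4, and disc(K) = 4d if d = 2 or 3 mod 4.
Here d = 866, and d mod 4 = 2.
d = 2 mod 4, not 1 (O_K = Z[sqrt(d)]), so disc(K) = 4d = 4 * (866) = 3464

3464


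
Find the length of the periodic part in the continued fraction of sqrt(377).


Run the CF algorithm for sqrt(377).
a_0 = floor(sqrt(377)) = 19; set m_0=0, q_0=1.
Recurrence: m' = q*a - m,  q' = (d - m'^2)/q,  a' = floor((a_0 + m')/q').
  step 1: m=19, q=16, a=2
  step 2: m=13, q=13, a=2
  step 3: m=13, q=16, a=2
  step 4: m=19, q=1, a=38
a_4 = 2*a_0 = 38, so the period closes here.
sqrt(377) = [19; 2, 2, 2, 38]
Period length = 4

4


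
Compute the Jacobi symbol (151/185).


Compute (151/185) via quadratic reciprocity:
  reciprocity: (151/185) -> +(185/151)
  reduce: (34/151)
  pull out 2: (2/151) = +1  (since 151 mod 8 = 7)
  reciprocity: (17/151) -> +(151/17)
  reduce: (15/17)
  reciprocity: (15/17) -> +(17/15)
  reduce: (2/15)
  pull out 2: (2/15) = +1  (since 15 mod 8 = 7)
  (1/15) = 1
Product of signs = 1

1


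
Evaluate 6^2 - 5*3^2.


x^2 - d*y^2
= 6^2 - 5*3^2
= 36 - 45
= -9

-9


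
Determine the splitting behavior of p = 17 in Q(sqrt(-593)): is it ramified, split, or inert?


K = Q(sqrt(-593)). Since d mod 4 = 3, disc(K) = -2372.
Check p | disc: -2372 mod 17 = 8.
p does not divide disc. Compute Legendre symbol (d/p):
2^((17-1)/2) mod 17 = 1
(d/p) = 1, so p splits: (p) = P*P' with e=1, f=1, g=2.
Therefore p is split.

split


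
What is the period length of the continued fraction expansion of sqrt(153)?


Run the CF algorithm for sqrt(153).
a_0 = floor(sqrt(153)) = 12; set m_0=0, q_0=1.
Recurrence: m' = q*a - m,  q' = (d - m'^2)/q,  a' = floor((a_0 + m')/q').
  step 1: m=12, q=9, a=2
  step 2: m=6, q=13, a=1
  step 3: m=7, q=8, a=2
  step 4: m=9, q=9, a=2
  step 5: m=9, q=8, a=2
  step 6: m=7, q=13, a=1
  step 7: m=6, q=9, a=2
  step 8: m=12, q=1, a=24
a_8 = 2*a_0 = 24, so the period closes here.
sqrt(153) = [12; 2, 1, 2, 2, 2, 1, 2, 24]
Period length = 8

8


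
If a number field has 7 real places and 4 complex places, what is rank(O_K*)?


By Dirichlet's unit theorem:
rank = r1 + r2 - 1
= 7 + 4 - 1
= 10

10


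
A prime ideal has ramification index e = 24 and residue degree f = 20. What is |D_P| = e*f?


|D_P| = e * f
= 24 * 20
= 480

480


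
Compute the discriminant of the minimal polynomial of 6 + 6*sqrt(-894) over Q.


The element 6 + 6*sqrt(-894) has minimal polynomial:
x^2 - 12*x + 32220
Discriminant = (-12)^2 - 4*(32220)
= 144 - 128880
= -128736

-128736


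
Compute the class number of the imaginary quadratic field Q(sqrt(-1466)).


K = Q(sqrt(-1466)). d mod 4 = 2, so D = disc(K) = 4d = -5864
h(K) equals the number of primitive reduced positive-definite forms (a, b, c) = a*x^2 + b*x*y + c*y^2 with b^2 - 4ac = D,
where reduced means |b| <= a <= c, with b >= 0 whenever |b| = a or a = c, and primitive means gcd(a, b, c) = 1.
Reduced forces 3a^2 <= |D| = 5864, so 1 <= a <= 44; b must have the parity of D, and c = (b^2 - D)/(4a) must be an integer >= a.
Enumerate a = 1..44, b in [-a, a]:
  a=1: (1, 0, 1466)  [1]
  a=2: (2, 0, 733)  [1]
  a=3: (3, -2, 489), (3, 2, 489)  [2]
  a=4: none
  a=5: (5, -4, 294), (5, 4, 294)  [2]
  a=6: (6, -4, 245), (6, 4, 245)  [2]
  a=7: (7, -4, 210), (7, 4, 210)  [2]
  a=8: none
  a=9: (9, -2, 163), (9, 2, 163)  [2]
  a=10: (10, -4, 147), (10, 4, 147)  [2]
  a=11..12: none
  a=13: (13, -8, 114), (13, 8, 114)  [2]
  a=14: (14, -4, 105), (14, 4, 105)  [2]
  a=15: (15, -14, 101), (15, -4, 98), (15, 4, 98), (15, 14, 101)  [4]
  a=16: none
  a=17: (17, -16, 90), (17, 16, 90)  [2]
  a=18: (18, -16, 85), (18, 16, 85)  [2]
  a=19: (19, -8, 78), (19, 8, 78)  [2]
  a=20: none
  a=21: (21, -10, 71), (21, -4, 70), (21, 4, 70), (21, 10, 71)  [4]
  a=22: none
  a=23: (23, -22, 69), (23, 22, 69)  [2]
  a=24: none
  a=25: (25, -6, 59), (25, 6, 59)  [2]
  a=26: (26, -8, 57), (26, 8, 57)  [2]
  a=27: (27, -20, 58), (27, 20, 58)  [2]
  a=28: none
  a=29: (29, -20, 54), (29, 20, 54)  [2]
  a=30: (30, -16, 51), (30, -4, 49), (30, 4, 49), (30, 16, 51)  [4]
  a=31..33: none
  a=34: (34, -16, 45), (34, 16, 45)  [2]
  a=35: (35, -24, 46), (35, -4, 42), (35, 4, 42), (35, 24, 46)  [4]
  a=36..37: none
  a=38: (38, -8, 39), (38, 8, 39)  [2]
  a=39: (39, -34, 45), (39, 34, 45)  [2]
  a=40: none
  a=41: (41, -32, 42), (41, 32, 42)  [2]
  a=42..44: none
Total reduced forms: 1 + 1 + 2 + 2 + 2 + 2 + 2 + 2 + 2 + 2 + 4 + 2 + 2 + 2 + 4 + 2 + 2 + 2 + 2 + 2 + 4 + 2 + 4 + 2 + 2 + 2 = 58
h = 58

58


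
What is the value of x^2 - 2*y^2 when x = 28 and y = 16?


x^2 - d*y^2
= 28^2 - 2*16^2
= 784 - 512
= 272

272


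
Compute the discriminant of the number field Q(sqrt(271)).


For K = Q(sqrt(d)) with d squarefree: disc(K) = d if d = 1 mod 4, and disc(K) = 4d if d = 2 or 3 mod 4.
Here d = 271, and d mod 4 = 3.
d = 3 mod 4, not 1 (O_K = Z[sqrt(d)]), so disc(K) = 4d = 4 * (271) = 1084

1084


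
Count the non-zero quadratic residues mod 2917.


For prime p, the number of non-zero quadratic residues is (p-1)/2.
= (2917-1)/2
= 1458

1458


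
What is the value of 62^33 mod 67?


p = 67 is prime and the exponent is (p-1)/2 = 33, so by Euler's criterion 62^33 = (62/67) = +1 or -1 mod 67.
Compute by square-and-multiply:
  33 = 32 + 1 (binary 100001)
  Repeated squaring mod 67: 62^1 = 62, 62^2 = 25, 62^4 = 22, 62^8 = 15, 62^16 = 24, 62^32 = 40
  62^33 = 62^32 * 62^1 = 40 * 62 mod 67
    40 * 62 = 2480 = 1 mod 67
  62^33 = 1 mod 67
Result 1: 62 is a quadratic residue mod 67.
62^33 mod 67 = 1

1


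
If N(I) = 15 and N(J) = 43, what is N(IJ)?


N(IJ) = N(I) * N(J)
= 15 * 43
= 645

645


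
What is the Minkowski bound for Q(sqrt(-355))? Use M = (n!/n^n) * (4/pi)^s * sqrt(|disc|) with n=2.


d = -355, d mod 4 = 1, so disc(K) = d = -355; |disc(K)| = 355
Imaginary quadratic field, so n = 2, s = r2 = 1, r1 = 0
M = (n!/n^n) * (4/pi)^s * sqrt(|disc(K)|) = (2!/2^2) * (4/pi)^1 * sqrt(355)
= 0.5 * 1.273240 * 18.841444
= 11.9948

11.9948


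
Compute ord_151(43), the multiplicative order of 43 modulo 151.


We want ord_151(43), the smallest k >= 1 with 43^k = 1 mod 151.
n = 151 = 151, phi(151) = 150; the order divides phi(n).
Divisors of 150: 1, 2, 3, 5, 6, 10, 15, 25, 30, 50, 75, 150
Repeated squaring mod 151: 43^1 = 43, 43^2 = 37, 43^4 = 10, 43^8 = 100, 43^16 = 34, 43^32 = 99, 43^64 = 137, 43^128 = 45
Test divisors in increasing order:
  k=1: 43^1 = 43 mod 151
  k=2: 43^2 = 37 mod 151
  k=3: 43^3 = 37 * 43 = 81 mod 151
  k=5: 43^5 = 10 * 43 = 128 mod 151
  k=6: 43^6 = 10 * 37 = 68 mod 151
  k=10: 43^10 = 100 * 37 = 76 mod 151
  k=15: 43^15 = 100 * 10 * 37 * 43 = 64 mod 151
  k=25: 43^25 = 34 * 100 * 43 = 32 mod 151
  k=30: 43^30 = 34 * 100 * 10 * 37 = 19 mod 151
  k=50: 43^50 = 99 * 34 * 37 = 118 mod 151
  k=75: 43^75 = 137 * 100 * 37 * 43 = 1 mod 151  <- first divisor giving 1
Order = 75

75


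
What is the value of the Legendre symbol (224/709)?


p = 709 is prime, so compute (224/709) with the reciprocity algorithm (Jacobi-symbol steps: pull out 2s via (2/n), flip via reciprocity, reduce):
  pull out 2: (2/709) = -1  (since 709 mod 8 = 5)
  pull out 2: (2/709) = -1  (since 709 mod 8 = 5)
  pull out 2: (2/709) = -1  (since 709 mod 8 = 5)
  pull out 2: (2/709) = -1  (since 709 mod 8 = 5)
  pull out 2: (2/709) = -1  (since 709 mod 8 = 5)
  reciprocity: (7/709) -> +(709/7)
  reduce: (2/7)
  pull out 2: (2/7) = +1  (since 7 mod 8 = 7)
  (1/7) = 1
Product of signs = -1
(224/709) = -1

-1


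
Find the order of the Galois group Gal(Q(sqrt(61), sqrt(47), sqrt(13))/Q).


The 3 square roots of distinct primes are multiplicatively independent over Q,
so [K:Q] = 2^3 and Gal(K/Q) is isomorphic to (Z/2Z)^3.
|Gal| = 2^3 = 8

8


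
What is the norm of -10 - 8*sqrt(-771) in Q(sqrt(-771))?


N(a + b*sqrt(d)) = a^2 - d*b^2
= (-10)^2 - (-771)*(-8)^2
= 100 + 49344
= 49444

49444


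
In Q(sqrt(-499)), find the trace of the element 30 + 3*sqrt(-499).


Tr(a + b*sqrt(d)) = (a + b*sqrt(d)) + (a - b*sqrt(d)) = 2a
= 2 * (30)
= 60

60


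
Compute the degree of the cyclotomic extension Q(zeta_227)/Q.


The degree equals Euler's totient phi(227).
227 = 227
phi(227) = 226

226


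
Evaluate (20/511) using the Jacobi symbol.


Compute (20/511) via quadratic reciprocity:
  pull out 2: (2/511) = +1  (since 511 mod 8 = 7)
  pull out 2: (2/511) = +1  (since 511 mod 8 = 7)
  reciprocity: (5/511) -> +(511/5)
  reduce: (1/5)
  (1/5) = 1
Product of signs = 1

1


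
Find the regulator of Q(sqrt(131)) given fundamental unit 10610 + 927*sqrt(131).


epsilon = 10610 + 927*sqrt(131)
= 21220.0000
R = ln(21220.0000)
= 9.9627

9.9627


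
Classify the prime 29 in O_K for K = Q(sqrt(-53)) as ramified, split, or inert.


K = Q(sqrt(-53)). Since d mod 4 = 3, disc(K) = -212.
Check p | disc: -212 mod 29 = 20.
p does not divide disc. Compute Legendre symbol (d/p):
5^((29-1)/2) mod 29 = 1
(d/p) = 1, so p splits: (p) = P*P' with e=1, f=1, g=2.
Therefore p is split.

split


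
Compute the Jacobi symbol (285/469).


Compute (285/469) via quadratic reciprocity:
  reciprocity: (285/469) -> +(469/285)
  reduce: (184/285)
  pull out 2: (2/285) = -1  (since 285 mod 8 = 5)
  pull out 2: (2/285) = -1  (since 285 mod 8 = 5)
  pull out 2: (2/285) = -1  (since 285 mod 8 = 5)
  reciprocity: (23/285) -> +(285/23)
  reduce: (9/23)
  reciprocity: (9/23) -> +(23/9)
  reduce: (5/9)
  reciprocity: (5/9) -> +(9/5)
  reduce: (4/5)
  pull out 2: (2/5) = -1  (since 5 mod 8 = 5)
  pull out 2: (2/5) = -1  (since 5 mod 8 = 5)
  (1/5) = 1
Product of signs = -1

-1


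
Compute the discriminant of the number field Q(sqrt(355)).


For K = Q(sqrt(d)) with d squarefree: disc(K) = d if d = 1 mod 4, and disc(K) = 4d if d = 2 or 3 mod 4.
Here d = 355, and d mod 4 = 3.
d = 3 mod 4, not 1 (O_K = Z[sqrt(d)]), so disc(K) = 4d = 4 * (355) = 1420

1420


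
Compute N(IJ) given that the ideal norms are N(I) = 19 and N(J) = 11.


N(IJ) = N(I) * N(J)
= 19 * 11
= 209

209


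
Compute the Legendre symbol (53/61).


p = 61 is prime, so compute (53/61) with the reciprocity algorithm (Jacobi-symbol steps: pull out 2s via (2/n), flip via reciprocity, reduce):
  reciprocity: (53/61) -> +(61/53)
  reduce: (8/53)
  pull out 2: (2/53) = -1  (since 53 mod 8 = 5)
  pull out 2: (2/53) = -1  (since 53 mod 8 = 5)
  pull out 2: (2/53) = -1  (since 53 mod 8 = 5)
  (1/53) = 1
Product of signs = -1
(53/61) = -1

-1


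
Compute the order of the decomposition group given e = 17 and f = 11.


|D_P| = e * f
= 17 * 11
= 187

187


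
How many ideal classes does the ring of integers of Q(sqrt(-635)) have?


K = Q(sqrt(-635)). d mod 4 = 1, so D = disc(K) = d = -635
h(K) equals the number of primitive reduced positive-definite forms (a, b, c) = a*x^2 + b*x*y + c*y^2 with b^2 - 4ac = D,
where reduced means |b| <= a <= c, with b >= 0 whenever |b| = a or a = c, and primitive means gcd(a, b, c) = 1.
Reduced forces 3a^2 <= |D| = 635, so 1 <= a <= 14; b must have the parity of D, and c = (b^2 - D)/(4a) must be an integer >= a.
Enumerate a = 1..14, b in [-a, a]:
  a=1: (1, 1, 159)  [1]
  a=2: none
  a=3: (3, -1, 53), (3, 1, 53)  [2]
  a=4: none
  a=5: (5, 5, 33)  [1]
  a=6: none
  a=7: (7, -3, 23), (7, 3, 23)  [2]
  a=8: none
  a=9: (9, -7, 19), (9, 7, 19)  [2]
  a=10: none
  a=11: (11, -5, 15), (11, 5, 15)  [2]
  a=12..14: none
Total reduced forms: 1 + 2 + 1 + 2 + 2 + 2 = 10
h = 10

10


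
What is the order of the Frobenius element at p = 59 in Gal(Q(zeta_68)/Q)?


The Frobenius at p in Gal(Q(zeta_n)/Q) = (Z/nZ)* is the class of p, so its order is ord_68(59), the smallest k >= 1 with 59^k = 1 mod 68.
n = 68 = 2^2 * 17, phi(68) = 32; the order divides phi(n).
Divisors of 32: 1, 2, 4, 8, 16, 32
Repeated squaring mod 68: 59^1 = 59, 59^2 = 13, 59^4 = 33, 59^8 = 1, 59^16 = 1, 59^32 = 1
Test divisors in increasing order:
  k=1: 59^1 = 59 mod 68
  k=2: 59^2 = 13 mod 68
  k=4: 59^4 = 33 mod 68
  k=8: 59^8 = 1 mod 68  <- first divisor giving 1
Order = 8

8


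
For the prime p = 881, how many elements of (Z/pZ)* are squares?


For prime p, the number of non-zero quadratic residues is (p-1)/2.
= (881-1)/2
= 440

440


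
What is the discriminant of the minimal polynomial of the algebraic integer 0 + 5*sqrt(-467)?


The element 0 + 5*sqrt(-467) has minimal polynomial:
x^2 + 0*x + 11675
Discriminant = (0)^2 - 4*(11675)
= 0 - 46700
= -46700

-46700


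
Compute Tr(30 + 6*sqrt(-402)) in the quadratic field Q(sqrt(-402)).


Tr(a + b*sqrt(d)) = (a + b*sqrt(d)) + (a - b*sqrt(d)) = 2a
= 2 * (30)
= 60

60


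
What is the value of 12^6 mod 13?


p = 13 is prime and the exponent is (p-1)/2 = 6, so by Euler's criterion 12^6 = (12/13) = +1 or -1 mod 13.
Compute by square-and-multiply:
  6 = 4 + 2 (binary 110)
  Repeated squaring mod 13: 12^1 = 12, 12^2 = 1, 12^4 = 1
  12^6 = 12^4 * 12^2 = 1 * 1 mod 13
    1 * 1 = 1 = 1 mod 13
  12^6 = 1 mod 13
Result 1: 12 is a quadratic residue mod 13.
12^6 mod 13 = 1

1


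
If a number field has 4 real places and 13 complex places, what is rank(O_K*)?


By Dirichlet's unit theorem:
rank = r1 + r2 - 1
= 4 + 13 - 1
= 16

16


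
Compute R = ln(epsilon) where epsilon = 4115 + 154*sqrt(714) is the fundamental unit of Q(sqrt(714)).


epsilon = 4115 + 154*sqrt(714)
= 8229.9999
R = ln(8229.9999)
= 9.0155

9.0155


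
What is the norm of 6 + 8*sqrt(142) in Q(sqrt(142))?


N(a + b*sqrt(d)) = a^2 - d*b^2
= (6)^2 - (142)*(8)^2
= 36 - 9088
= -9052

-9052


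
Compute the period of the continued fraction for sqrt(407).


Run the CF algorithm for sqrt(407).
a_0 = floor(sqrt(407)) = 20; set m_0=0, q_0=1.
Recurrence: m' = q*a - m,  q' = (d - m'^2)/q,  a' = floor((a_0 + m')/q').
  step 1: m=20, q=7, a=5
  step 2: m=15, q=26, a=1
  step 3: m=11, q=11, a=2
  step 4: m=11, q=26, a=1
  step 5: m=15, q=7, a=5
  step 6: m=20, q=1, a=40
a_6 = 2*a_0 = 40, so the period closes here.
sqrt(407) = [20; 5, 1, 2, 1, 5, 40]
Period length = 6

6


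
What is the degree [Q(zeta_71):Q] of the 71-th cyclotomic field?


The degree equals Euler's totient phi(71).
71 = 71
phi(71) = 70

70


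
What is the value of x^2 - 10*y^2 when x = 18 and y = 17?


x^2 - d*y^2
= 18^2 - 10*17^2
= 324 - 2890
= -2566

-2566


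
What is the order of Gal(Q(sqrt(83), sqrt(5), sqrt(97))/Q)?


The 3 square roots of distinct primes are multiplicatively independent over Q,
so [K:Q] = 2^3 and Gal(K/Q) is isomorphic to (Z/2Z)^3.
|Gal| = 2^3 = 8

8


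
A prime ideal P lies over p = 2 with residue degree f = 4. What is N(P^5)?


N(P^a) = p^(a*f)
= 2^(5*4)
= 2^20
= 1048576

1048576


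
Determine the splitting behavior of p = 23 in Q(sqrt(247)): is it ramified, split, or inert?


K = Q(sqrt(247)). Since d mod 4 = 3, disc(K) = 988.
Check p | disc: 988 mod 23 = 22.
p does not divide disc. Compute Legendre symbol (d/p):
17^((23-1)/2) mod 23 = -1
(d/p) = -1, so p is inert: (p) stays prime with e=1, f=2, g=1.
Therefore p is inert.

inert


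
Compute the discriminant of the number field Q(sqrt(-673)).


For K = Q(sqrt(d)) with d squarefree: disc(K) = d if d = 1 mod 4, and disc(K) = 4d if d = 2 or 3 mod 4.
Here d = -673, and d mod 4 = 3.
d = 3 mod 4, not 1 (O_K = Z[sqrt(d)]), so disc(K) = 4d = 4 * (-673) = -2692

-2692


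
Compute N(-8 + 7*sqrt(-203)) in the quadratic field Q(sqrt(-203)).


N(a + b*sqrt(d)) = a^2 - d*b^2
= (-8)^2 - (-203)*(7)^2
= 64 + 9947
= 10011

10011


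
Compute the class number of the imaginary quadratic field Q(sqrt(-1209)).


K = Q(sqrt(-1209)). d mod 4 = 3, so D = disc(K) = 4d = -4836
h(K) equals the number of primitive reduced positive-definite forms (a, b, c) = a*x^2 + b*x*y + c*y^2 with b^2 - 4ac = D,
where reduced means |b| <= a <= c, with b >= 0 whenever |b| = a or a = c, and primitive means gcd(a, b, c) = 1.
Reduced forces 3a^2 <= |D| = 4836, so 1 <= a <= 40; b must have the parity of D, and c = (b^2 - D)/(4a) must be an integer >= a.
Enumerate a = 1..40, b in [-a, a]:
  a=1: (1, 0, 1209)  [1]
  a=2: (2, 2, 605)  [1]
  a=3: (3, 0, 403)  [1]
  a=4: none
  a=5: (5, -2, 242), (5, 2, 242)  [2]
  a=6: (6, 6, 203)  [1]
  a=7: (7, -6, 174), (7, 6, 174)  [2]
  a=8..9: none
  a=10: (10, -2, 121), (10, 2, 121)  [2]
  a=11: (11, -2, 110), (11, 2, 110)  [2]
  a=12: none
  a=13: (13, 0, 93)  [1]
  a=14: (14, -6, 87), (14, 6, 87)  [2]
  a=15: (15, -12, 83), (15, 12, 83)  [2]
  a=16: none
  a=17: (17, -14, 74), (17, 14, 74)  [2]
  a=18: none
  a=19: (19, -16, 67), (19, 16, 67)  [2]
  a=20: none
  a=21: (21, -6, 58), (21, 6, 58)  [2]
  a=22: (22, -2, 55), (22, 2, 55)  [2]
  a=23..24: none
  a=25: (25, -8, 49), (25, 8, 49)  [2]
  a=26: (26, 26, 53)  [1]
  a=27..28: none
  a=29: (29, -6, 42), (29, 6, 42)  [2]
  a=30: (30, -18, 43), (30, 18, 43)  [2]
  a=31: (31, 0, 39)  [1]
  a=32: none
  a=33: (33, -24, 41), (33, 24, 41)  [2]
  a=34: (34, -14, 37), (34, 14, 37)  [2]
  a=35: (35, -22, 38), (35, 8, 35), (35, 22, 38)  [3]
  a=36..40: none
Total reduced forms: 1 + 1 + 1 + 2 + 1 + 2 + 2 + 2 + 1 + 2 + 2 + 2 + 2 + 2 + 2 + 2 + 1 + 2 + 2 + 1 + 2 + 2 + 3 = 40
h = 40

40


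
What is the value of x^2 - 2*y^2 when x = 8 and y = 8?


x^2 - d*y^2
= 8^2 - 2*8^2
= 64 - 128
= -64

-64


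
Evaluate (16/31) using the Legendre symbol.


p = 31 is prime, so compute (16/31) with the reciprocity algorithm (Jacobi-symbol steps: pull out 2s via (2/n), flip via reciprocity, reduce):
  pull out 2: (2/31) = +1  (since 31 mod 8 = 7)
  pull out 2: (2/31) = +1  (since 31 mod 8 = 7)
  pull out 2: (2/31) = +1  (since 31 mod 8 = 7)
  pull out 2: (2/31) = +1  (since 31 mod 8 = 7)
  (1/31) = 1
Product of signs = 1
(16/31) = 1

1


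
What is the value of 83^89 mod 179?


p = 179 is prime and the exponent is (p-1)/2 = 89, so by Euler's criterion 83^89 = (83/179) = +1 or -1 mod 179.
Compute by square-and-multiply:
  89 = 64 + 16 + 8 + 1 (binary 1011001)
  Repeated squaring mod 179: 83^1 = 83, 83^2 = 87, 83^4 = 51, 83^8 = 95, 83^16 = 75, 83^32 = 76, 83^64 = 48
  83^89 = 83^64 * 83^16 * 83^8 * 83^1 = 48 * 75 * 95 * 83 mod 179
    48 * 75 = 3600 = 20 mod 179
    20 * 95 = 1900 = 110 mod 179
    110 * 83 = 9130 = 1 mod 179
  83^89 = 1 mod 179
Result 1: 83 is a quadratic residue mod 179.
83^89 mod 179 = 1

1


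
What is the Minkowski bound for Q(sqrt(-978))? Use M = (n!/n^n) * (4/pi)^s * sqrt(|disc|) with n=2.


d = -978, d mod 4 = 2, so disc(K) = 4d = -3912; |disc(K)| = 3912
Imaginary quadratic field, so n = 2, s = r2 = 1, r1 = 0
M = (n!/n^n) * (4/pi)^s * sqrt(|disc(K)|) = (2!/2^2) * (4/pi)^1 * sqrt(3912)
= 0.5 * 1.273240 * 62.545983
= 39.8180

39.8180


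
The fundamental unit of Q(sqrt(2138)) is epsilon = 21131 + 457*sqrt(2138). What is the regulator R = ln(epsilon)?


epsilon = 21131 + 457*sqrt(2138)
= 42262.0000
R = ln(42262.0000)
= 10.6516

10.6516


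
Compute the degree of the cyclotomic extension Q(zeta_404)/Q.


The degree equals Euler's totient phi(404).
404 = 2^2 * 101
phi(404) = 200

200


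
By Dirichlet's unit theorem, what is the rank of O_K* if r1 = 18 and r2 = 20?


By Dirichlet's unit theorem:
rank = r1 + r2 - 1
= 18 + 20 - 1
= 37

37


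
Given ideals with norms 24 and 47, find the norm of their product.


N(IJ) = N(I) * N(J)
= 24 * 47
= 1128

1128


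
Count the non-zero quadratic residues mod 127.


For prime p, the number of non-zero quadratic residues is (p-1)/2.
= (127-1)/2
= 63

63


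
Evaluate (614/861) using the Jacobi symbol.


Compute (614/861) via quadratic reciprocity:
  pull out 2: (2/861) = -1  (since 861 mod 8 = 5)
  reciprocity: (307/861) -> +(861/307)
  reduce: (247/307)
  reciprocity: (247/307) -> -(307/247)
  reduce: (60/247)
  pull out 2: (2/247) = +1  (since 247 mod 8 = 7)
  pull out 2: (2/247) = +1  (since 247 mod 8 = 7)
  reciprocity: (15/247) -> -(247/15)
  reduce: (7/15)
  reciprocity: (7/15) -> -(15/7)
  reduce: (1/7)
  (1/7) = 1
Product of signs = 1

1


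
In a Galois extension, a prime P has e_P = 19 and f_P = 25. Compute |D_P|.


|D_P| = e * f
= 19 * 25
= 475

475


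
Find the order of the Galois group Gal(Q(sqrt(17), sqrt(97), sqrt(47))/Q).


The 3 square roots of distinct primes are multiplicatively independent over Q,
so [K:Q] = 2^3 and Gal(K/Q) is isomorphic to (Z/2Z)^3.
|Gal| = 2^3 = 8

8


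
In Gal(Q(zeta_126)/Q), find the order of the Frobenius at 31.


The Frobenius at p in Gal(Q(zeta_n)/Q) = (Z/nZ)* is the class of p, so its order is ord_126(31), the smallest k >= 1 with 31^k = 1 mod 126.
n = 126 = 2 * 3^2 * 7, phi(126) = 36; the order divides phi(n).
Divisors of 36: 1, 2, 3, 4, 6, 9, 12, 18, 36
Repeated squaring mod 126: 31^1 = 31, 31^2 = 79, 31^4 = 67, 31^8 = 79, 31^16 = 67, 31^32 = 79
Test divisors in increasing order:
  k=1: 31^1 = 31 mod 126
  k=2: 31^2 = 79 mod 126
  k=3: 31^3 = 79 * 31 = 55 mod 126
  k=4: 31^4 = 67 mod 126
  k=6: 31^6 = 67 * 79 = 1 mod 126  <- first divisor giving 1
Order = 6

6


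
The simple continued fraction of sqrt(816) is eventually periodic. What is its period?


Run the CF algorithm for sqrt(816).
a_0 = floor(sqrt(816)) = 28; set m_0=0, q_0=1.
Recurrence: m' = q*a - m,  q' = (d - m'^2)/q,  a' = floor((a_0 + m')/q').
  step 1: m=28, q=32, a=1
  step 2: m=4, q=25, a=1
  step 3: m=21, q=15, a=3
  step 4: m=24, q=16, a=3
  step 5: m=24, q=15, a=3
  step 6: m=21, q=25, a=1
  step 7: m=4, q=32, a=1
  step 8: m=28, q=1, a=56
a_8 = 2*a_0 = 56, so the period closes here.
sqrt(816) = [28; 1, 1, 3, 3, 3, 1, 1, 56]
Period length = 8

8


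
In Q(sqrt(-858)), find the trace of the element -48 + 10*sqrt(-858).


Tr(a + b*sqrt(d)) = (a + b*sqrt(d)) + (a - b*sqrt(d)) = 2a
= 2 * (-48)
= -96

-96


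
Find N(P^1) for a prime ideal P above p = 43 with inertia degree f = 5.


N(P^a) = p^(a*f)
= 43^(1*5)
= 43^5
= 147008443

147008443


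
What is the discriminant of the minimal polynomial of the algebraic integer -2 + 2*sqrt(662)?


The element -2 + 2*sqrt(662) has minimal polynomial:
x^2 + 4*x - 2644
Discriminant = (4)^2 - 4*(-2644)
= 16 + 10576
= 10592

10592


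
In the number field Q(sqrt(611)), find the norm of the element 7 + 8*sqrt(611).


N(a + b*sqrt(d)) = a^2 - d*b^2
= (7)^2 - (611)*(8)^2
= 49 - 39104
= -39055

-39055


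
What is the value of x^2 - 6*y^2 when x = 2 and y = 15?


x^2 - d*y^2
= 2^2 - 6*15^2
= 4 - 1350
= -1346

-1346


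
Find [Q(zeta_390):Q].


The degree equals Euler's totient phi(390).
390 = 2 * 3 * 5 * 13
phi(390) = 96

96


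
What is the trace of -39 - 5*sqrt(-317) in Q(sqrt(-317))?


Tr(a + b*sqrt(d)) = (a + b*sqrt(d)) + (a - b*sqrt(d)) = 2a
= 2 * (-39)
= -78

-78


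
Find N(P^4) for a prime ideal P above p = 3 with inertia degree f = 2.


N(P^a) = p^(a*f)
= 3^(4*2)
= 3^8
= 6561

6561


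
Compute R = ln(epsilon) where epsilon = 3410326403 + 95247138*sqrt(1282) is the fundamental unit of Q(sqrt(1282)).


epsilon = 3410326403 + 95247138*sqrt(1282)
= 6.8207e+09
R = ln(6.8207e+09)
= 22.6432

22.6432


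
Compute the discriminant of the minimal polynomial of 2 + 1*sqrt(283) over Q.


The element 2 + 1*sqrt(283) has minimal polynomial:
x^2 - 4*x - 279
Discriminant = (-4)^2 - 4*(-279)
= 16 + 1116
= 1132

1132


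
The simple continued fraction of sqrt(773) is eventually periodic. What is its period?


Run the CF algorithm for sqrt(773).
a_0 = floor(sqrt(773)) = 27; set m_0=0, q_0=1.
Recurrence: m' = q*a - m,  q' = (d - m'^2)/q,  a' = floor((a_0 + m')/q').
  step 1: m=27, q=44, a=1
  step 2: m=17, q=11, a=4
  step 3: m=27, q=4, a=13
  step 4: m=25, q=37, a=1
  step 5: m=12, q=17, a=2
  step 6: m=22, q=17, a=2
  step 7: m=12, q=37, a=1
  step 8: m=25, q=4, a=13
  step 9: m=27, q=11, a=4
  step 10: m=17, q=44, a=1
  step 11: m=27, q=1, a=54
a_11 = 2*a_0 = 54, so the period closes here.
sqrt(773) = [27; 1, 4, 13, 1, 2, 2, 1, 13, 4, 1, 54]
Period length = 11

11


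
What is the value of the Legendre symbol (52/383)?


p = 383 is prime, so compute (52/383) with the reciprocity algorithm (Jacobi-symbol steps: pull out 2s via (2/n), flip via reciprocity, reduce):
  pull out 2: (2/383) = +1  (since 383 mod 8 = 7)
  pull out 2: (2/383) = +1  (since 383 mod 8 = 7)
  reciprocity: (13/383) -> +(383/13)
  reduce: (6/13)
  pull out 2: (2/13) = -1  (since 13 mod 8 = 5)
  reciprocity: (3/13) -> +(13/3)
  reduce: (1/3)
  (1/3) = 1
Product of signs = -1
(52/383) = -1

-1


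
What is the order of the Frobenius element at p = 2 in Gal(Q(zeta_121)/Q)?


The Frobenius at p in Gal(Q(zeta_n)/Q) = (Z/nZ)* is the class of p, so its order is ord_121(2), the smallest k >= 1 with 2^k = 1 mod 121.
n = 121 = 11^2, phi(121) = 110; the order divides phi(n).
Divisors of 110: 1, 2, 5, 10, 11, 22, 55, 110
Repeated squaring mod 121: 2^1 = 2, 2^2 = 4, 2^4 = 16, 2^8 = 14, 2^16 = 75, 2^32 = 59, 2^64 = 93
Test divisors in increasing order:
  k=1: 2^1 = 2 mod 121
  k=2: 2^2 = 4 mod 121
  k=5: 2^5 = 16 * 2 = 32 mod 121
  k=10: 2^10 = 14 * 4 = 56 mod 121
  k=11: 2^11 = 14 * 4 * 2 = 112 mod 121
  k=22: 2^22 = 75 * 16 * 4 = 81 mod 121
  k=55: 2^55 = 59 * 75 * 16 * 4 * 2 = 120 mod 121
  k=110: 2^110 = 93 * 59 * 14 * 16 * 4 = 1 mod 121  <- first divisor giving 1
Order = 110

110


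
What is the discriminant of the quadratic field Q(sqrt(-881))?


For K = Q(sqrt(d)) with d squarefree: disc(K) = d if d = 1 mod 4, and disc(K) = 4d if d = 2 or 3 mod 4.
Here d = -881, and d mod 4 = 3.
d = 3 mod 4, not 1 (O_K = Z[sqrt(d)]), so disc(K) = 4d = 4 * (-881) = -3524

-3524


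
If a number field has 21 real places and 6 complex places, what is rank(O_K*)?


By Dirichlet's unit theorem:
rank = r1 + r2 - 1
= 21 + 6 - 1
= 26

26


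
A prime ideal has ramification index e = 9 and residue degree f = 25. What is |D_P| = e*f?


|D_P| = e * f
= 9 * 25
= 225

225


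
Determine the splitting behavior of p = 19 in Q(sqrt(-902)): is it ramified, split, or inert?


K = Q(sqrt(-902)). Since d mod 4 = 2, disc(K) = -3608.
Check p | disc: -3608 mod 19 = 2.
p does not divide disc. Compute Legendre symbol (d/p):
10^((19-1)/2) mod 19 = -1
(d/p) = -1, so p is inert: (p) stays prime with e=1, f=2, g=1.
Therefore p is inert.

inert


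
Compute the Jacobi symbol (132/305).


Compute (132/305) via quadratic reciprocity:
  pull out 2: (2/305) = +1  (since 305 mod 8 = 1)
  pull out 2: (2/305) = +1  (since 305 mod 8 = 1)
  reciprocity: (33/305) -> +(305/33)
  reduce: (8/33)
  pull out 2: (2/33) = +1  (since 33 mod 8 = 1)
  pull out 2: (2/33) = +1  (since 33 mod 8 = 1)
  pull out 2: (2/33) = +1  (since 33 mod 8 = 1)
  (1/33) = 1
Product of signs = 1

1


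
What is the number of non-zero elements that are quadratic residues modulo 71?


For prime p, the number of non-zero quadratic residues is (p-1)/2.
= (71-1)/2
= 35

35


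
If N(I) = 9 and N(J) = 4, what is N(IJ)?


N(IJ) = N(I) * N(J)
= 9 * 4
= 36

36


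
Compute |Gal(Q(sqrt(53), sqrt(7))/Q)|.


The 2 square roots of distinct primes are multiplicatively independent over Q,
so [K:Q] = 2^2 and Gal(K/Q) is isomorphic to (Z/2Z)^2.
|Gal| = 2^2 = 4

4


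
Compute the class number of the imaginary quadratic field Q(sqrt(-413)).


K = Q(sqrt(-413)). d mod 4 = 3, so D = disc(K) = 4d = -1652
h(K) equals the number of primitive reduced positive-definite forms (a, b, c) = a*x^2 + b*x*y + c*y^2 with b^2 - 4ac = D,
where reduced means |b| <= a <= c, with b >= 0 whenever |b| = a or a = c, and primitive means gcd(a, b, c) = 1.
Reduced forces 3a^2 <= |D| = 1652, so 1 <= a <= 23; b must have the parity of D, and c = (b^2 - D)/(4a) must be an integer >= a.
Enumerate a = 1..23, b in [-a, a]:
  a=1: (1, 0, 413)  [1]
  a=2: (2, 2, 207)  [1]
  a=3: (3, -2, 138), (3, 2, 138)  [2]
  a=4..5: none
  a=6: (6, -2, 69), (6, 2, 69)  [2]
  a=7: (7, 0, 59)  [1]
  a=8: none
  a=9: (9, -2, 46), (9, 2, 46)  [2]
  a=10: none
  a=11: (11, -8, 39), (11, 8, 39)  [2]
  a=12: none
  a=13: (13, -8, 33), (13, 8, 33)  [2]
  a=14: (14, 14, 33)  [1]
  a=15..17: none
  a=18: (18, -2, 23), (18, 2, 23)  [2]
  a=19: (19, -18, 26), (19, 18, 26)  [2]
  a=20: none
  a=21: (21, -14, 22), (21, 14, 22)  [2]
  a=22..23: none
Total reduced forms: 1 + 1 + 2 + 2 + 1 + 2 + 2 + 2 + 1 + 2 + 2 + 2 = 20
h = 20

20


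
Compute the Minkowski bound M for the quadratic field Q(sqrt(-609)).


d = -609, d mod 4 = 3, so disc(K) = 4d = -2436; |disc(K)| = 2436
Imaginary quadratic field, so n = 2, s = r2 = 1, r1 = 0
M = (n!/n^n) * (4/pi)^s * sqrt(|disc(K)|) = (2!/2^2) * (4/pi)^1 * sqrt(2436)
= 0.5 * 1.273240 * 49.355851
= 31.4209

31.4209


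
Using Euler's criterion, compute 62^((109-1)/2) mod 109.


p = 109 is prime and the exponent is (p-1)/2 = 54, so by Euler's criterion 62^54 = (62/109) = +1 or -1 mod 109.
Compute by square-and-multiply:
  54 = 32 + 16 + 4 + 2 (binary 110110)
  Repeated squaring mod 109: 62^1 = 62, 62^2 = 29, 62^4 = 78, 62^8 = 89, 62^16 = 73, 62^32 = 97
  62^54 = 62^32 * 62^16 * 62^4 * 62^2 = 97 * 73 * 78 * 29 mod 109
    97 * 73 = 7081 = 105 mod 109
    105 * 78 = 8190 = 15 mod 109
    15 * 29 = 435 = 108 mod 109
  62^54 = 108 mod 109
Result 108 = p - 1 = -1 mod 109: 62 is a quadratic non-residue mod 109. As a residue in [0, p-1] the value is 108.
62^54 mod 109 = 108

108


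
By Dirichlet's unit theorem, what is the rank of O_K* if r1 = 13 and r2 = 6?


By Dirichlet's unit theorem:
rank = r1 + r2 - 1
= 13 + 6 - 1
= 18

18


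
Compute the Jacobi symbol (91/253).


Compute (91/253) via quadratic reciprocity:
  reciprocity: (91/253) -> +(253/91)
  reduce: (71/91)
  reciprocity: (71/91) -> -(91/71)
  reduce: (20/71)
  pull out 2: (2/71) = +1  (since 71 mod 8 = 7)
  pull out 2: (2/71) = +1  (since 71 mod 8 = 7)
  reciprocity: (5/71) -> +(71/5)
  reduce: (1/5)
  (1/5) = 1
Product of signs = -1

-1


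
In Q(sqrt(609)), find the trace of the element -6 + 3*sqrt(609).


Tr(a + b*sqrt(d)) = (a + b*sqrt(d)) + (a - b*sqrt(d)) = 2a
= 2 * (-6)
= -12

-12


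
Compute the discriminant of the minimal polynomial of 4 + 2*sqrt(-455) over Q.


The element 4 + 2*sqrt(-455) has minimal polynomial:
x^2 - 8*x + 1836
Discriminant = (-8)^2 - 4*(1836)
= 64 - 7344
= -7280

-7280


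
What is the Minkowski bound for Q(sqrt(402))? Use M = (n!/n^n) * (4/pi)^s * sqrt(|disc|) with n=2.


d = 402, d mod 4 = 2, so disc(K) = 4d = 1608; |disc(K)| = 1608
Real quadratic field, so n = 2, s = r2 = 0, r1 = 2
M = (n!/n^n) * (4/pi)^s * sqrt(|disc(K)|) = (2!/2^2) * (4/pi)^0 * sqrt(1608)
= 0.5 * 1.000000 * 40.099875
= 20.0499

20.0499


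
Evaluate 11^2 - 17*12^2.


x^2 - d*y^2
= 11^2 - 17*12^2
= 121 - 2448
= -2327

-2327


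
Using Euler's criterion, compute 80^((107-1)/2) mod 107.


p = 107 is prime and the exponent is (p-1)/2 = 53, so by Euler's criterion 80^53 = (80/107) = +1 or -1 mod 107.
Compute by square-and-multiply:
  53 = 32 + 16 + 4 + 1 (binary 110101)
  Repeated squaring mod 107: 80^1 = 80, 80^2 = 87, 80^4 = 79, 80^8 = 35, 80^16 = 48, 80^32 = 57
  80^53 = 80^32 * 80^16 * 80^4 * 80^1 = 57 * 48 * 79 * 80 mod 107
    57 * 48 = 2736 = 61 mod 107
    61 * 79 = 4819 = 4 mod 107
    4 * 80 = 320 = 106 mod 107
  80^53 = 106 mod 107
Result 106 = p - 1 = -1 mod 107: 80 is a quadratic non-residue mod 107. As a residue in [0, p-1] the value is 106.
80^53 mod 107 = 106

106


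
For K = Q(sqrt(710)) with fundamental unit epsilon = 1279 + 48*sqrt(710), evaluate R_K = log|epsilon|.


epsilon = 1279 + 48*sqrt(710)
= 2557.9996
R = ln(2557.9996)
= 7.8470

7.8470


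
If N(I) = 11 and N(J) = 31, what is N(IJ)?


N(IJ) = N(I) * N(J)
= 11 * 31
= 341

341


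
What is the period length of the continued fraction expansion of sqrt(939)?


Run the CF algorithm for sqrt(939).
a_0 = floor(sqrt(939)) = 30; set m_0=0, q_0=1.
Recurrence: m' = q*a - m,  q' = (d - m'^2)/q,  a' = floor((a_0 + m')/q').
  step 1: m=30, q=39, a=1
  step 2: m=9, q=22, a=1
  step 3: m=13, q=35, a=1
  step 4: m=22, q=13, a=4
  step 5: m=30, q=3, a=20
  step 6: m=30, q=13, a=4
  step 7: m=22, q=35, a=1
  step 8: m=13, q=22, a=1
  step 9: m=9, q=39, a=1
  step 10: m=30, q=1, a=60
a_10 = 2*a_0 = 60, so the period closes here.
sqrt(939) = [30; 1, 1, 1, 4, 20, 4, 1, 1, 1, 60]
Period length = 10

10


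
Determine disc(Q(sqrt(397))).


For K = Q(sqrt(d)) with d squarefree: disc(K) = d if d = 1 mod 4, and disc(K) = 4d if d = 2 or 3 mod 4.
Here d = 397, and d mod 4 = 1.
d = 1 mod 4 (O_K = Z[(1+sqrt(d))/2]), so disc(K) = d = 397

397


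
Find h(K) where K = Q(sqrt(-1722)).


K = Q(sqrt(-1722)). d mod 4 = 2, so D = disc(K) = 4d = -6888
h(K) equals the number of primitive reduced positive-definite forms (a, b, c) = a*x^2 + b*x*y + c*y^2 with b^2 - 4ac = D,
where reduced means |b| <= a <= c, with b >= 0 whenever |b| = a or a = c, and primitive means gcd(a, b, c) = 1.
Reduced forces 3a^2 <= |D| = 6888, so 1 <= a <= 47; b must have the parity of D, and c = (b^2 - D)/(4a) must be an integer >= a.
Enumerate a = 1..47, b in [-a, a]:
  a=1: (1, 0, 1722)  [1]
  a=2: (2, 0, 861)  [1]
  a=3: (3, 0, 574)  [1]
  a=4..5: none
  a=6: (6, 0, 287)  [1]
  a=7: (7, 0, 246)  [1]
  a=8..10: none
  a=11: (11, -8, 158), (11, 8, 158)  [2]
  a=12..13: none
  a=14: (14, 0, 123)  [1]
  a=15..18: none
  a=19: (19, -16, 94), (19, 16, 94)  [2]
  a=20: none
  a=21: (21, 0, 82)  [1]
  a=22: (22, -8, 79), (22, 8, 79)  [2]
  a=23: (23, -14, 77), (23, 14, 77)  [2]
  a=24..30: none
  a=31: (31, -26, 61), (31, 26, 61)  [2]
  a=32: none
  a=33: (33, -30, 59), (33, 30, 59)  [2]
  a=34..37: none
  a=38: (38, -16, 47), (38, 16, 47)  [2]
  a=39..40: none
  a=41: (41, 0, 42)  [1]
  a=42: none
  a=43: (43, -32, 46), (43, 32, 46)  [2]
  a=44..47: none
Total reduced forms: 1 + 1 + 1 + 1 + 1 + 2 + 1 + 2 + 1 + 2 + 2 + 2 + 2 + 2 + 1 + 2 = 24
h = 24

24


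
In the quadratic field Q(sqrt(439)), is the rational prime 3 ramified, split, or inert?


K = Q(sqrt(439)). Since d mod 4 = 3, disc(K) = 1756.
Check p | disc: 1756 mod 3 = 1.
p does not divide disc. Compute Legendre symbol (d/p):
1^((3-1)/2) mod 3 = 1
(d/p) = 1, so p splits: (p) = P*P' with e=1, f=1, g=2.
Therefore p is split.

split


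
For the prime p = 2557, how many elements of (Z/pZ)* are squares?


For prime p, the number of non-zero quadratic residues is (p-1)/2.
= (2557-1)/2
= 1278

1278


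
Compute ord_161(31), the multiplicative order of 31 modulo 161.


We want ord_161(31), the smallest k >= 1 with 31^k = 1 mod 161.
n = 161 = 7 * 23, phi(161) = 132; the order divides phi(n).
Divisors of 132: 1, 2, 3, 4, 6, 11, 12, 22, 33, 44, 66, 132
Repeated squaring mod 161: 31^1 = 31, 31^2 = 156, 31^4 = 25, 31^8 = 142, 31^16 = 39, 31^32 = 72, 31^64 = 32, 31^128 = 58
Test divisors in increasing order:
  k=1: 31^1 = 31 mod 161
  k=2: 31^2 = 156 mod 161
  k=3: 31^3 = 156 * 31 = 6 mod 161
  k=4: 31^4 = 25 mod 161
  k=6: 31^6 = 25 * 156 = 36 mod 161
  k=11: 31^11 = 142 * 156 * 31 = 47 mod 161
  k=12: 31^12 = 142 * 25 = 8 mod 161
  k=22: 31^22 = 39 * 25 * 156 = 116 mod 161
  k=33: 31^33 = 72 * 31 = 139 mod 161
  k=44: 31^44 = 72 * 142 * 25 = 93 mod 161
  k=66: 31^66 = 32 * 156 = 1 mod 161  <- first divisor giving 1
Order = 66

66


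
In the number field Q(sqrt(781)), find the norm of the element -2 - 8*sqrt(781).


N(a + b*sqrt(d)) = a^2 - d*b^2
= (-2)^2 - (781)*(-8)^2
= 4 - 49984
= -49980

-49980


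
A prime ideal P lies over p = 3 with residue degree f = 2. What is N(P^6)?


N(P^a) = p^(a*f)
= 3^(6*2)
= 3^12
= 531441

531441


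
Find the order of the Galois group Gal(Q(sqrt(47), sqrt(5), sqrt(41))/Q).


The 3 square roots of distinct primes are multiplicatively independent over Q,
so [K:Q] = 2^3 and Gal(K/Q) is isomorphic to (Z/2Z)^3.
|Gal| = 2^3 = 8

8


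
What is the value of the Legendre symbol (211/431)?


p = 431 is prime, so compute (211/431) with the reciprocity algorithm (Jacobi-symbol steps: pull out 2s via (2/n), flip via reciprocity, reduce):
  reciprocity: (211/431) -> -(431/211)
  reduce: (9/211)
  reciprocity: (9/211) -> +(211/9)
  reduce: (4/9)
  pull out 2: (2/9) = +1  (since 9 mod 8 = 1)
  pull out 2: (2/9) = +1  (since 9 mod 8 = 1)
  (1/9) = 1
Product of signs = -1
(211/431) = -1

-1


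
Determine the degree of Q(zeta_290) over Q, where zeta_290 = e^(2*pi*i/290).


The degree equals Euler's totient phi(290).
290 = 2 * 5 * 29
phi(290) = 112

112
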